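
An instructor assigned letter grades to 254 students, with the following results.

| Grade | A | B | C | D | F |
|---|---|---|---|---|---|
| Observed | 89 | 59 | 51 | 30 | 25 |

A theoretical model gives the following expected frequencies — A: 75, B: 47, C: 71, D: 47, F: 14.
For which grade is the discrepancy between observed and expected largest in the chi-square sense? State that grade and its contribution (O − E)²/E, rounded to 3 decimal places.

F, 8.643

χ² = (89−75)²/75 + (59−47)²/47 + (51−71)²/71 + (30−47)²/47 + (25−14)²/14
   = 2.6133 + 3.0638 + 5.6338 + 6.1489 + 8.6429
The largest term is for F: 8.643.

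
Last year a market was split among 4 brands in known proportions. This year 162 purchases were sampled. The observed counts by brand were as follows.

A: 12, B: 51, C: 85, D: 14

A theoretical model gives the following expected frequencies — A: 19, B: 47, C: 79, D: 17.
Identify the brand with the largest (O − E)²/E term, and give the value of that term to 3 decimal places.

χ² = (12−19)²/19 + (51−47)²/47 + (85−79)²/79 + (14−17)²/17
   = 2.5789 + 0.3404 + 0.4557 + 0.5294
The largest term is for A: 2.579.

A, 2.579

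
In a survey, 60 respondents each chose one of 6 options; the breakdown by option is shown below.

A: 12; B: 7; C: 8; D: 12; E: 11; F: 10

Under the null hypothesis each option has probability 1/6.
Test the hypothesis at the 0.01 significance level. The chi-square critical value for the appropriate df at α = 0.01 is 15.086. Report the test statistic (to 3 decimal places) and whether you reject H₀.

Under H₀ each category has probability 1/6, so each expected count is 60/6 = 10.
cat         O        E   (O−E)²/E
A          12       10     0.4000
B           7       10     0.9000
C           8       10     0.4000
D          12       10     0.4000
E          11       10     0.1000
F          10       10     0.0000
Sum = 2.200
df = 5. Since 2.200 < 15.086, we do not reject H₀.

2.200; do not reject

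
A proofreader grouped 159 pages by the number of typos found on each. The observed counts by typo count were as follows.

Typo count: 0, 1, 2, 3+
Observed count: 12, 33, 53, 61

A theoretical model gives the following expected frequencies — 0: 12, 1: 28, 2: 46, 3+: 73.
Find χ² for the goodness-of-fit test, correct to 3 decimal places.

χ² = (12−12)²/12 + (33−28)²/28 + (53−46)²/46 + (61−73)²/73
   = 0.0000 + 0.8929 + 1.0652 + 1.9726
Sum = 3.931

3.931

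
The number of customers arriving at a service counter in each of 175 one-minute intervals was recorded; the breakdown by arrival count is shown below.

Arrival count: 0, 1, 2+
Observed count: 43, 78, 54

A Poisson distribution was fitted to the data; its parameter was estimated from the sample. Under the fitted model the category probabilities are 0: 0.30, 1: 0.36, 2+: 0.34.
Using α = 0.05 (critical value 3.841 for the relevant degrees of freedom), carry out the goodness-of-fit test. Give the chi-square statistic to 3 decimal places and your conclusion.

5.799; reject

Expected counts E_i = n·p_i: 175×0.30 = 52.5, 175×0.36 = 63, 175×0.34 = 59.5.
χ² = (43−52.5)²/52.5 + (78−63)²/63 + (54−59.5)²/59.5
   = 1.7190 + 3.5714 + 0.5084
Sum = 5.799
df = 1. Since 5.799 > 3.841, we reject H₀.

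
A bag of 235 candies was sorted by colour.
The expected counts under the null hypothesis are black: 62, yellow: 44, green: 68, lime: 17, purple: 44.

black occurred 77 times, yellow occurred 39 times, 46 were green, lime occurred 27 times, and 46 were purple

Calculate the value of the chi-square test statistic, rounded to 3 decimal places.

cat         O        E   (O−E)²/E
black      77       62     3.6290
yellow     39       44     0.5682
green      46       68     7.1176
lime       27       17     5.8824
purple     46       44     0.0909
Sum = 17.288

17.288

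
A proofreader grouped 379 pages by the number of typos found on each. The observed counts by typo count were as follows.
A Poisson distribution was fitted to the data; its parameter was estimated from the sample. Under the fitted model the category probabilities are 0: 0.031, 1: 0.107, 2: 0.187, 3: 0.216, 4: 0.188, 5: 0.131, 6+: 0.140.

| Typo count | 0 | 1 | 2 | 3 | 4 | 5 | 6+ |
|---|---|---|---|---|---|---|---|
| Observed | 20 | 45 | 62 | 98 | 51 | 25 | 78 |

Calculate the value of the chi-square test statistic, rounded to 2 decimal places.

Expected counts E_i = n·p_i: 379×0.031 = 11.749, 379×0.107 = 40.553, 379×0.187 = 70.873, 379×0.216 = 81.864, 379×0.188 = 71.252, 379×0.131 = 49.649, 379×0.140 = 53.06.
0: (20 − 11.749)²/11.749 = 68.079001/11.749 = 5.794
1: (45 − 40.553)²/40.553 = 19.775809/40.553 = 0.488
2: (62 − 70.873)²/70.873 = 78.730129/70.873 = 1.111
3: (98 − 81.864)²/81.864 = 260.370496/81.864 = 3.181
4: (51 − 71.252)²/71.252 = 410.143504/71.252 = 5.756
5: (25 − 49.649)²/49.649 = 607.573201/49.649 = 12.237
6+: (78 − 53.06)²/53.06 = 622.0036/53.06 = 11.723
Sum = 40.29

40.29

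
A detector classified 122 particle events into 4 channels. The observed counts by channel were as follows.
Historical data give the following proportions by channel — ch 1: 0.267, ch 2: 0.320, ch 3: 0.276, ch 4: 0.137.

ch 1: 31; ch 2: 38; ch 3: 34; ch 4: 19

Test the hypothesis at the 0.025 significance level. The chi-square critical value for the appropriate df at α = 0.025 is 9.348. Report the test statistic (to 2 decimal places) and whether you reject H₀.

0.42; do not reject

Expected counts E_i = n·p_i: 122×0.267 = 32.574, 122×0.320 = 39.04, 122×0.276 = 33.672, 122×0.137 = 16.714.
cat         O        E   (O−E)²/E
ch 1       31   32.574      0.076
ch 2       38    39.04      0.028
ch 3       34   33.672      0.003
ch 4       19   16.714      0.313
Sum = 0.42
df = 3. Since 0.42 < 9.348, we do not reject H₀.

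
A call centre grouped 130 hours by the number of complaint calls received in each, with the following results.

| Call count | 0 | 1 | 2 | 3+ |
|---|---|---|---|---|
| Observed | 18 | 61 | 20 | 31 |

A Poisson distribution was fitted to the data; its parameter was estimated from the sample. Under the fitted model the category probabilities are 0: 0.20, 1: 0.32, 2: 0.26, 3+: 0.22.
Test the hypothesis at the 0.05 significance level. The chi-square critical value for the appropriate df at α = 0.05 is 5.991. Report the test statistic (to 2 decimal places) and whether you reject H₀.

Expected counts E_i = n·p_i: 130×0.20 = 26, 130×0.32 = 41.6, 130×0.26 = 33.8, 130×0.22 = 28.6.
cat         O        E   (O−E)²/E
0          18       26      2.462
1          61     41.6      9.047
2          20     33.8      5.634
3+         31     28.6      0.201
Sum = 17.34
df = 2. Since 17.34 > 5.991, we reject H₀.

17.34; reject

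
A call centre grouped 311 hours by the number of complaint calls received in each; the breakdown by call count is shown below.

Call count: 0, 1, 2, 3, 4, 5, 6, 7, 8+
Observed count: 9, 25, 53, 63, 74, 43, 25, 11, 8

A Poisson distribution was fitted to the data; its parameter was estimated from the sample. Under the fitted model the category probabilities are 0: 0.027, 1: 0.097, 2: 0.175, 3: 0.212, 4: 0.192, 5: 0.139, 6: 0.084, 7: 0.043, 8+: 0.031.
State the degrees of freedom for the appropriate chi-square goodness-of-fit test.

There are k = 9 categories and 1 parameter estimated from the data, so df = 9 − 1 − 1 = 7.

7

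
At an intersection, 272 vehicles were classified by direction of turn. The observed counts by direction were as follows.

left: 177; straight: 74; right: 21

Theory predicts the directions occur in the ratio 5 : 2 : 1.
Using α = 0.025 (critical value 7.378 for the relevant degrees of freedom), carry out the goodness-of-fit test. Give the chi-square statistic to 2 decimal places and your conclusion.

5.79; do not reject

Ratio total = 8. Expected counts: 272×5/8 = 170, 272×2/8 = 68, 272×1/8 = 34.
cat           O        E   (O−E)²/E
left        177      170      0.288
straight     74       68      0.529
right        21       34      4.971
Sum = 5.79
df = 2. Since 5.79 < 7.378, we do not reject H₀.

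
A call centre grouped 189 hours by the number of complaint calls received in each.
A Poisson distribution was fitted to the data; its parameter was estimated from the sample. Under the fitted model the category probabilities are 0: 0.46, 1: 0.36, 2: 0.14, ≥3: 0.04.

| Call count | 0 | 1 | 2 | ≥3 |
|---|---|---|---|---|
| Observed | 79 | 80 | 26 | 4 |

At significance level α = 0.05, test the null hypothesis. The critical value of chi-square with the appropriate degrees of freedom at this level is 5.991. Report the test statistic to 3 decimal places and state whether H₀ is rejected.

4.512; do not reject

Expected counts E_i = n·p_i: 189×0.46 = 86.94, 189×0.36 = 68.04, 189×0.14 = 26.46, 189×0.04 = 7.56.
χ² = (79−86.94)²/86.94 + (80−68.04)²/68.04 + (26−26.46)²/26.46 + (4−7.56)²/7.56
   = 0.7251 + 2.1023 + 0.0080 + 1.6764
Sum = 4.512
df = 2. Since 4.512 < 5.991, we do not reject H₀.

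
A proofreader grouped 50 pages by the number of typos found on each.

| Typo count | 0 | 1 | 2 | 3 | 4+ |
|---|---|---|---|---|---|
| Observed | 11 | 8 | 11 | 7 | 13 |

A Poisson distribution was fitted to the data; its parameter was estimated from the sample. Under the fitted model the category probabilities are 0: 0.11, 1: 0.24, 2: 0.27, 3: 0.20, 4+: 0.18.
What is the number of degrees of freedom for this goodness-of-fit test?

There are k = 5 categories and 1 parameter estimated from the data, so df = 5 − 1 − 1 = 3.

3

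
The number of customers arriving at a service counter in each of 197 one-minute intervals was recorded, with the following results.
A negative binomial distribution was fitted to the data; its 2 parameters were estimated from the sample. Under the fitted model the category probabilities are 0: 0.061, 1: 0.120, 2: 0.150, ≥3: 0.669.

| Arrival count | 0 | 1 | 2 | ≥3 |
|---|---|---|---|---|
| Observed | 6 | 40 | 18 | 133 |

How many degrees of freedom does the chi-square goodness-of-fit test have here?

There are k = 4 categories and 2 parameters estimated from the data, so df = 4 − 1 − 2 = 1.

1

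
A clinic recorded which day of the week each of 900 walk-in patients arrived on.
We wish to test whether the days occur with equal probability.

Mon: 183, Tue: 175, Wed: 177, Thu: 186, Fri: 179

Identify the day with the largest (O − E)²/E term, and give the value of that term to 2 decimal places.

Thu, 0.20

Expected count for each of the 5 categories: 900/5 = 180.
χ² = (183−180)²/180 + (175−180)²/180 + (177−180)²/180 + (186−180)²/180 + (179−180)²/180
   = 0.050 + 0.139 + 0.050 + 0.200 + 0.006
The largest term is for Thu: 0.20.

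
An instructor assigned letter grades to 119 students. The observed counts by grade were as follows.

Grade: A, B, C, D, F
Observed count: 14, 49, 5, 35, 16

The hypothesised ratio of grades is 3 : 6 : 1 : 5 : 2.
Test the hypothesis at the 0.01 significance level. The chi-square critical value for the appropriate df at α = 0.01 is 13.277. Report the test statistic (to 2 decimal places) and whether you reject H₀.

4.36; do not reject

Ratio total = 17. Expected counts: 119×3/17 = 21, 119×6/17 = 42, 119×1/17 = 7, 119×5/17 = 35, 119×2/17 = 14.
cat         O        E   (O−E)²/E
A          14       21      2.333
B          49       42      1.167
C           5        7      0.571
D          35       35      0.000
F          16       14      0.286
Sum = 4.36
df = 4. Since 4.36 < 13.277, we do not reject H₀.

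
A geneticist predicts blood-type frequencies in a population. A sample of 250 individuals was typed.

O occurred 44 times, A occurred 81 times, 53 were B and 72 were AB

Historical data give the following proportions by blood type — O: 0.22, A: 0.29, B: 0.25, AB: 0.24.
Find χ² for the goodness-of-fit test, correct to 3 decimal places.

Expected counts E_i = n·p_i: 250×0.22 = 55, 250×0.29 = 72.5, 250×0.25 = 62.5, 250×0.24 = 60.
O: (44 − 55)²/55 = 121/55 = 2.2000
A: (81 − 72.5)²/72.5 = 72.25/72.5 = 0.9966
B: (53 − 62.5)²/62.5 = 90.25/62.5 = 1.4440
AB: (72 − 60)²/60 = 144/60 = 2.4000
Sum = 7.041

7.041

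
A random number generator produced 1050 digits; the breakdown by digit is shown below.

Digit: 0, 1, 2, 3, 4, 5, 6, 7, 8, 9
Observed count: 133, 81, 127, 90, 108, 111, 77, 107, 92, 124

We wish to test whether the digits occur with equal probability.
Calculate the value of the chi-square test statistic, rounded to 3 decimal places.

Under H₀ each category has probability 1/10, so each expected count is 1050/10 = 105.
cat         O        E   (O−E)²/E
0         133      105     7.4667
1          81      105     5.4857
2         127      105     4.6095
3          90      105     2.1429
4         108      105     0.0857
5         111      105     0.3429
6          77      105     7.4667
7         107      105     0.0381
8          92      105     1.6095
9         124      105     3.4381
Sum = 32.686

32.686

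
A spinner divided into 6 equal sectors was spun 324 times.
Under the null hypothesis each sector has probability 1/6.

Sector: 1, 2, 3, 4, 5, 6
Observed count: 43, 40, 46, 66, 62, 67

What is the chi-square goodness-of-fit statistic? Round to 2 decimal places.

Expected count for each of the 6 categories: 324/6 = 54.
1: (43 − 54)²/54 = 121/54 = 2.241
2: (40 − 54)²/54 = 196/54 = 3.630
3: (46 − 54)²/54 = 64/54 = 1.185
4: (66 − 54)²/54 = 144/54 = 2.667
5: (62 − 54)²/54 = 64/54 = 1.185
6: (67 − 54)²/54 = 169/54 = 3.130
Sum = 14.04

14.04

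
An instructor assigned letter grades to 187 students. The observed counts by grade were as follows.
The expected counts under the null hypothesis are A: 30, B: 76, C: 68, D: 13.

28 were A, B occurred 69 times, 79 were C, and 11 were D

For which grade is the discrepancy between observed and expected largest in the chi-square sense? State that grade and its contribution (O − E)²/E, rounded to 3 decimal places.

C, 1.779

A: (28 − 30)²/30 = 4/30 = 0.1333
B: (69 − 76)²/76 = 49/76 = 0.6447
C: (79 − 68)²/68 = 121/68 = 1.7794
D: (11 − 13)²/13 = 4/13 = 0.3077
The largest term is for C: 1.779.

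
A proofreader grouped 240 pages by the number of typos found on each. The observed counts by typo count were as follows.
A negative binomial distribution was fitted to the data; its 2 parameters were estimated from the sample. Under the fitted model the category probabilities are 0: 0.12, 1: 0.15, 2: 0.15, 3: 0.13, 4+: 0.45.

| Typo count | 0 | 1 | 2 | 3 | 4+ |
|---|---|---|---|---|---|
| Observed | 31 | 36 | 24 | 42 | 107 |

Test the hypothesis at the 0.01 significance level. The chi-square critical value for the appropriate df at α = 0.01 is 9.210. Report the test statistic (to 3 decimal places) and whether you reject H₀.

7.916; do not reject

Expected counts E_i = n·p_i: 240×0.12 = 28.8, 240×0.15 = 36, 240×0.15 = 36, 240×0.13 = 31.2, 240×0.45 = 108.
0: (31 − 28.8)²/28.8 = 4.84/28.8 = 0.1681
1: (36 − 36)²/36 = 0/36 = 0.0000
2: (24 − 36)²/36 = 144/36 = 4.0000
3: (42 − 31.2)²/31.2 = 116.64/31.2 = 3.7385
4+: (107 − 108)²/108 = 1/108 = 0.0093
Sum = 7.916
df = 2. Since 7.916 < 9.210, we do not reject H₀.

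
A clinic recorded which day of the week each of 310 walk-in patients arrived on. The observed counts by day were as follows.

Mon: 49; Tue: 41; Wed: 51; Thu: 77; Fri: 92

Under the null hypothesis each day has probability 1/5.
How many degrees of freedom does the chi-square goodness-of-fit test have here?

4

There are k = 5 categories and no parameters were estimated from the data, so df = 5 − 1 = 4.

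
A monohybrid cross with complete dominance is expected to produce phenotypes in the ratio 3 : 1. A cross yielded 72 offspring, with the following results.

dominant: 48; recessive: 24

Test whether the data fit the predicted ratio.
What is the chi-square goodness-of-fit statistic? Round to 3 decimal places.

Ratio total = 4. Expected counts: 72×3/4 = 54, 72×1/4 = 18.
χ² = (48−54)²/54 + (24−18)²/18
   = 0.6667 + 2.0000
Sum = 2.667

2.667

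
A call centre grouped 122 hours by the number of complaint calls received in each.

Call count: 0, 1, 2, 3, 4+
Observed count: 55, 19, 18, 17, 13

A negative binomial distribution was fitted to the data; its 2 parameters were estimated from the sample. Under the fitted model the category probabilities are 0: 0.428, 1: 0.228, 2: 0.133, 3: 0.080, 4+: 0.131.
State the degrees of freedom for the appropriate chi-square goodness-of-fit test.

2

There are k = 5 categories and 2 parameters estimated from the data, so df = 5 − 1 − 2 = 2.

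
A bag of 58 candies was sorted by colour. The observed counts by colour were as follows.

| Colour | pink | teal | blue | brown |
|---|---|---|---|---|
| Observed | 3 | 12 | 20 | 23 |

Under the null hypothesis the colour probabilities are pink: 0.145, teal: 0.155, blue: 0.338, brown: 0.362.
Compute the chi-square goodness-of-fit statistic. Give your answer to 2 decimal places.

Expected counts E_i = n·p_i: 58×0.145 = 8.41, 58×0.155 = 8.99, 58×0.338 = 19.604, 58×0.362 = 20.996.
χ² = (3−8.41)²/8.41 + (12−8.99)²/8.99 + (20−19.604)²/19.604 + (23−20.996)²/20.996
   = 3.480 + 1.008 + 0.008 + 0.191
Sum = 4.69

4.69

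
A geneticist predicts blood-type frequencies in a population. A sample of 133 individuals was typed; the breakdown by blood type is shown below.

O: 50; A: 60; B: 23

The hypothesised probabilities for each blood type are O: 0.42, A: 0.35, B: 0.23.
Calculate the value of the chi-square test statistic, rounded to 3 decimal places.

6.384

Expected counts E_i = n·p_i: 133×0.42 = 55.86, 133×0.35 = 46.55, 133×0.23 = 30.59.
O: (50 − 55.86)²/55.86 = 34.3396/55.86 = 0.6147
A: (60 − 46.55)²/46.55 = 180.9025/46.55 = 3.8862
B: (23 − 30.59)²/30.59 = 57.6081/30.59 = 1.8832
Sum = 6.384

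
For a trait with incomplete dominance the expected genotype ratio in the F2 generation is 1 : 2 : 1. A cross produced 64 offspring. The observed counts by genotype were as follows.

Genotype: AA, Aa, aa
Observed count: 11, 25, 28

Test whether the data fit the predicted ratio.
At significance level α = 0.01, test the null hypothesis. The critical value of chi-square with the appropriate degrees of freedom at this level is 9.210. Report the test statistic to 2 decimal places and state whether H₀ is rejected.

12.09; reject

Ratio total = 4. Expected counts: 64×1/4 = 16, 64×2/4 = 32, 64×1/4 = 16.
AA: (11 − 16)²/16 = 25/16 = 1.563
Aa: (25 − 32)²/32 = 49/32 = 1.531
aa: (28 − 16)²/16 = 144/16 = 9.000
Sum = 12.09
df = 2. Since 12.09 > 9.210, we reject H₀.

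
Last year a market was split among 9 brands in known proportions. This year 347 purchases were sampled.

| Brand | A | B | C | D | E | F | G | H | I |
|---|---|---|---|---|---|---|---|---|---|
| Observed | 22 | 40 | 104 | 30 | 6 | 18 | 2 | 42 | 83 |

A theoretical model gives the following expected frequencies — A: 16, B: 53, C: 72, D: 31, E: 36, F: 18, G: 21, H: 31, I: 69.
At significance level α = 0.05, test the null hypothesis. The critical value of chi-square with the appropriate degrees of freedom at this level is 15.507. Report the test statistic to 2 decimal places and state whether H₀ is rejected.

χ² = (22−16)²/16 + (40−53)²/53 + (104−72)²/72 + (30−31)²/31 + (6−36)²/36 + (18−18)²/18 + (2−21)²/21 + (42−31)²/31 + (83−69)²/69
   = 2.250 + 3.189 + 14.222 + 0.032 + 25.000 + 0.000 + 17.190 + 3.903 + 2.841
Sum = 68.63
df = 8. Since 68.63 > 15.507, we reject H₀.

68.63; reject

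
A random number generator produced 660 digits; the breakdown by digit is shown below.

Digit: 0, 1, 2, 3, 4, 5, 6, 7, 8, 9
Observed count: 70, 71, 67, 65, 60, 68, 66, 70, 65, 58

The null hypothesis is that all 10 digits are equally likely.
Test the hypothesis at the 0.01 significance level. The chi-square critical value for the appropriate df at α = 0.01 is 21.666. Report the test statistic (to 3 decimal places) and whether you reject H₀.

2.485; do not reject

Under H₀ each category has probability 1/10, so each expected count is 660/10 = 66.
χ² = (70−66)²/66 + (71−66)²/66 + (67−66)²/66 + (65−66)²/66 + (60−66)²/66 + (68−66)²/66 + (66−66)²/66 + (70−66)²/66 + (65−66)²/66 + (58−66)²/66
   = 0.2424 + 0.3788 + 0.0152 + 0.0152 + 0.5455 + 0.0606 + 0.0000 + 0.2424 + 0.0152 + 0.9697
Sum = 2.485
df = 9. Since 2.485 < 21.666, we do not reject H₀.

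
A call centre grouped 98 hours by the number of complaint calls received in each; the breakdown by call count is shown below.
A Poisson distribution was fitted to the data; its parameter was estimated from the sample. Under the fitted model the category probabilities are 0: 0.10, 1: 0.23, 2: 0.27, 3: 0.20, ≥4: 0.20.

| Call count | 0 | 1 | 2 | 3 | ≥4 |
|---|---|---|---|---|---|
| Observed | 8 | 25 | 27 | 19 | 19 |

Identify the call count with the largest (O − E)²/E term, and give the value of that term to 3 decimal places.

Expected counts E_i = n·p_i: 98×0.10 = 9.8, 98×0.23 = 22.54, 98×0.27 = 26.46, 98×0.20 = 19.6, 98×0.20 = 19.6.
χ² = (8−9.8)²/9.8 + (25−22.54)²/22.54 + (27−26.46)²/26.46 + (19−19.6)²/19.6 + (19−19.6)²/19.6
   = 0.3306 + 0.2685 + 0.0110 + 0.0184 + 0.0184
The largest term is for 0: 0.331.

0, 0.331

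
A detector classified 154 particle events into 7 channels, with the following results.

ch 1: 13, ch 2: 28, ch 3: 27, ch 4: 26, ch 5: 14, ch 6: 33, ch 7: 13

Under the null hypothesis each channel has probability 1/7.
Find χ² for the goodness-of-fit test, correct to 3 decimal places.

19.273

Under H₀ each category has probability 1/7, so each expected count is 154/7 = 22.
cat         O        E   (O−E)²/E
ch 1       13       22     3.6818
ch 2       28       22     1.6364
ch 3       27       22     1.1364
ch 4       26       22     0.7273
ch 5       14       22     2.9091
ch 6       33       22     5.5000
ch 7       13       22     3.6818
Sum = 19.273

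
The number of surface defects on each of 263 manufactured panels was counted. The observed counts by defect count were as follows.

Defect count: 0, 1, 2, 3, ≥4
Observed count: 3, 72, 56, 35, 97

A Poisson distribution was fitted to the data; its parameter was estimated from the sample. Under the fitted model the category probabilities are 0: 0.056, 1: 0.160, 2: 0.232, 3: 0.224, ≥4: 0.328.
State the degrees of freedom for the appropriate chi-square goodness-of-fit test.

There are k = 5 categories and 1 parameter estimated from the data, so df = 5 − 1 − 1 = 3.

3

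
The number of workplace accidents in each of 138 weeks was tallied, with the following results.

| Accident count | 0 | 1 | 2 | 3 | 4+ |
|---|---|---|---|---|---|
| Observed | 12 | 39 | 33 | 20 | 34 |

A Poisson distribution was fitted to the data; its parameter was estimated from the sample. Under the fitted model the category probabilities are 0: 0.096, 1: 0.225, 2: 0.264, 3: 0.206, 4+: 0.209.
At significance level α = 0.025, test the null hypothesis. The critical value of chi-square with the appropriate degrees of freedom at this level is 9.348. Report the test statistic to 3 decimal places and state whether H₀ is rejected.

5.897; do not reject

Expected counts E_i = n·p_i: 138×0.096 = 13.248, 138×0.225 = 31.05, 138×0.264 = 36.432, 138×0.206 = 28.428, 138×0.209 = 28.842.
χ² = (12−13.248)²/13.248 + (39−31.05)²/31.05 + (33−36.432)²/36.432 + (20−28.428)²/28.428 + (34−28.842)²/28.842
   = 0.1176 + 2.0355 + 0.3233 + 2.4986 + 0.9224
Sum = 5.897
df = 3. Since 5.897 < 9.348, we do not reject H₀.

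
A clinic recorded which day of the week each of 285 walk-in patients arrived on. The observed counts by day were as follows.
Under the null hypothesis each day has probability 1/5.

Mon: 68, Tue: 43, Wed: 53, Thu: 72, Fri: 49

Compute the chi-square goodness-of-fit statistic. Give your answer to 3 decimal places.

10.912

Under H₀ each category has probability 1/5, so each expected count is 285/5 = 57.
Mon: (68 − 57)²/57 = 121/57 = 2.1228
Tue: (43 − 57)²/57 = 196/57 = 3.4386
Wed: (53 − 57)²/57 = 16/57 = 0.2807
Thu: (72 − 57)²/57 = 225/57 = 3.9474
Fri: (49 − 57)²/57 = 64/57 = 1.1228
Sum = 10.912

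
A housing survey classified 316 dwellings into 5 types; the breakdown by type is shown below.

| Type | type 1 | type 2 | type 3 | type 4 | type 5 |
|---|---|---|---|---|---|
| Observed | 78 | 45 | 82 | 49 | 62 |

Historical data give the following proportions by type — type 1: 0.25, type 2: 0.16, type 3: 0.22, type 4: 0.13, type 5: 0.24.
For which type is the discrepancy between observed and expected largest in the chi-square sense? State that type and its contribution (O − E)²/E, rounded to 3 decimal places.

Expected counts E_i = n·p_i: 316×0.25 = 79, 316×0.16 = 50.56, 316×0.22 = 69.52, 316×0.13 = 41.08, 316×0.24 = 75.84.
χ² = (78−79)²/79 + (45−50.56)²/50.56 + (82−69.52)²/69.52 + (49−41.08)²/41.08 + (62−75.84)²/75.84
   = 0.0127 + 0.6114 + 2.2404 + 1.5269 + 2.5257
The largest term is for type 5: 2.526.

type 5, 2.526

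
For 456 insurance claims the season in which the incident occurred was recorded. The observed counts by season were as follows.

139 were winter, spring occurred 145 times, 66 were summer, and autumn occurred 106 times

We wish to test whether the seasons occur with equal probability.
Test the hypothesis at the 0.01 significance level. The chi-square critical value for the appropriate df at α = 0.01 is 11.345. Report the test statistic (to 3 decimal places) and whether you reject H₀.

34.684; reject

Expected count for each of the 4 categories: 456/4 = 114.
cat         O        E   (O−E)²/E
winter    139      114     5.4825
spring    145      114     8.4298
summer     66      114    20.2105
autumn    106      114     0.5614
Sum = 34.684
df = 3. Since 34.684 > 11.345, we reject H₀.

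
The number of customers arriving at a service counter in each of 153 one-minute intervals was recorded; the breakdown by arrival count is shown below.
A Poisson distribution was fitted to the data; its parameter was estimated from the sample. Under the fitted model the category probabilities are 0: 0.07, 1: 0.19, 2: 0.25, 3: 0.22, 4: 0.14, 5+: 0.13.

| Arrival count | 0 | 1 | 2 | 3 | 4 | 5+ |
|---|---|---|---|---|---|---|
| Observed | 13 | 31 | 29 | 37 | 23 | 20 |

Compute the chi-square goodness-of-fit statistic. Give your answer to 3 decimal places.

Expected counts E_i = n·p_i: 153×0.07 = 10.71, 153×0.19 = 29.07, 153×0.25 = 38.25, 153×0.22 = 33.66, 153×0.14 = 21.42, 153×0.13 = 19.89.
0: (13 − 10.71)²/10.71 = 5.2441/10.71 = 0.4896
1: (31 − 29.07)²/29.07 = 3.7249/29.07 = 0.1281
2: (29 − 38.25)²/38.25 = 85.5625/38.25 = 2.2369
3: (37 − 33.66)²/33.66 = 11.1556/33.66 = 0.3314
4: (23 − 21.42)²/21.42 = 2.4964/21.42 = 0.1165
5+: (20 − 19.89)²/19.89 = 0.0121/19.89 = 0.0006
Sum = 3.303

3.303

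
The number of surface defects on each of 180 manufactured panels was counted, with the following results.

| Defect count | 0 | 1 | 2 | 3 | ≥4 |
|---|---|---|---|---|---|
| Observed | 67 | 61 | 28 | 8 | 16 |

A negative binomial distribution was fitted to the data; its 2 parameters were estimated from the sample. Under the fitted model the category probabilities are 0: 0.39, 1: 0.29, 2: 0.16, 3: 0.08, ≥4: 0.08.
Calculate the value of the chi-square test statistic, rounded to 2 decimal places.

4.67

Expected counts E_i = n·p_i: 180×0.39 = 70.2, 180×0.29 = 52.2, 180×0.16 = 28.8, 180×0.08 = 14.4, 180×0.08 = 14.4.
cat         O        E   (O−E)²/E
0          67     70.2      0.146
1          61     52.2      1.484
2          28     28.8      0.022
3           8     14.4      2.844
≥4         16     14.4      0.178
Sum = 4.67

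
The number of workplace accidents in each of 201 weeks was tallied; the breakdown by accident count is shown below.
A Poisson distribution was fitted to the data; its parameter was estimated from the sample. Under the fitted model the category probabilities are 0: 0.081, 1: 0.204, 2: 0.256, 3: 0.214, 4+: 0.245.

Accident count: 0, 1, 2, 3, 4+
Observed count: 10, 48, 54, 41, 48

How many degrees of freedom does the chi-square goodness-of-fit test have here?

There are k = 5 categories and 1 parameter estimated from the data, so df = 5 − 1 − 1 = 3.

3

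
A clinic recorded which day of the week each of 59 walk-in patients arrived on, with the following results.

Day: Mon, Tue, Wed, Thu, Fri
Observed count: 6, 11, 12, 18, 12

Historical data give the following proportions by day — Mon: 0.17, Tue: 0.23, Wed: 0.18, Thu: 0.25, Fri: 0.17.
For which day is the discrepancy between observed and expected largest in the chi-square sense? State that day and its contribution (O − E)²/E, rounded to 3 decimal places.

Mon, 1.619

Expected counts E_i = n·p_i: 59×0.17 = 10.03, 59×0.23 = 13.57, 59×0.18 = 10.62, 59×0.25 = 14.75, 59×0.17 = 10.03.
cat         O        E   (O−E)²/E
Mon         6    10.03     1.6192
Tue        11    13.57     0.4867
Wed        12    10.62     0.1793
Thu        18    14.75     0.7161
Fri        12    10.03     0.3869
The largest term is for Mon: 1.619.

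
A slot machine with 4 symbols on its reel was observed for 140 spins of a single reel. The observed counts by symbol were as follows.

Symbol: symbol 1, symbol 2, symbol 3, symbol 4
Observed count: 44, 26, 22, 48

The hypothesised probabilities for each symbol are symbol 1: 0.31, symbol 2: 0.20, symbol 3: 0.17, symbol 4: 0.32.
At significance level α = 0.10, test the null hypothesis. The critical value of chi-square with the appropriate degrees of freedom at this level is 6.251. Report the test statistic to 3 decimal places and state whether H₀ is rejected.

Expected counts E_i = n·p_i: 140×0.31 = 43.4, 140×0.20 = 28, 140×0.17 = 23.8, 140×0.32 = 44.8.
χ² = (44−43.4)²/43.4 + (26−28)²/28 + (22−23.8)²/23.8 + (48−44.8)²/44.8
   = 0.0083 + 0.1429 + 0.1361 + 0.2286
Sum = 0.516
df = 3. Since 0.516 < 6.251, we do not reject H₀.

0.516; do not reject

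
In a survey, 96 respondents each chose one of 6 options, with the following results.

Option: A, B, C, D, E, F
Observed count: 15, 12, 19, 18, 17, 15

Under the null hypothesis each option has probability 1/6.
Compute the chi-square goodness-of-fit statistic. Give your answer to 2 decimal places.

Under H₀ each category has probability 1/6, so each expected count is 96/6 = 16.
χ² = (15−16)²/16 + (12−16)²/16 + (19−16)²/16 + (18−16)²/16 + (17−16)²/16 + (15−16)²/16
   = 0.063 + 1.000 + 0.563 + 0.250 + 0.063 + 0.063
Sum = 2.00

2.00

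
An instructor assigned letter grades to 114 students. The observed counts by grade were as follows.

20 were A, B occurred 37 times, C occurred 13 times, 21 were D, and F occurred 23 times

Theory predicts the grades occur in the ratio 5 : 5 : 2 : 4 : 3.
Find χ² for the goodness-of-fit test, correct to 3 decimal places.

Ratio total = 19. Expected counts: 114×5/19 = 30, 114×5/19 = 30, 114×2/19 = 12, 114×4/19 = 24, 114×3/19 = 18.
A: (20 − 30)²/30 = 100/30 = 3.3333
B: (37 − 30)²/30 = 49/30 = 1.6333
C: (13 − 12)²/12 = 1/12 = 0.0833
D: (21 − 24)²/24 = 9/24 = 0.3750
F: (23 − 18)²/18 = 25/18 = 1.3889
Sum = 6.814

6.814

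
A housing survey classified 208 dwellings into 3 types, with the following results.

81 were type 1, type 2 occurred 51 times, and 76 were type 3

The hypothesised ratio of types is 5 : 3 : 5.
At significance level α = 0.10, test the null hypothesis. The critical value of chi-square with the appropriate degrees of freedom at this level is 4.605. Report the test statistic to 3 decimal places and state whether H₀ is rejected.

0.400; do not reject

Ratio total = 13. Expected counts: 208×5/13 = 80, 208×3/13 = 48, 208×5/13 = 80.
cat         O        E   (O−E)²/E
type 1     81       80     0.0125
type 2     51       48     0.1875
type 3     76       80     0.2000
Sum = 0.400
df = 2. Since 0.400 < 4.605, we do not reject H₀.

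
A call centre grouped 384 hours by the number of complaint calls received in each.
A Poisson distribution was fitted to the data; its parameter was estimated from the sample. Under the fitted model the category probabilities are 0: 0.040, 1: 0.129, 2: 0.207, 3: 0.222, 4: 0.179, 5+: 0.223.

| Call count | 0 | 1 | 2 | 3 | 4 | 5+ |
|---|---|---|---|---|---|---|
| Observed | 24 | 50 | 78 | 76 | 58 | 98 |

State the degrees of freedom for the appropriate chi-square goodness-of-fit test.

There are k = 6 categories and 1 parameter estimated from the data, so df = 6 − 1 − 1 = 4.

4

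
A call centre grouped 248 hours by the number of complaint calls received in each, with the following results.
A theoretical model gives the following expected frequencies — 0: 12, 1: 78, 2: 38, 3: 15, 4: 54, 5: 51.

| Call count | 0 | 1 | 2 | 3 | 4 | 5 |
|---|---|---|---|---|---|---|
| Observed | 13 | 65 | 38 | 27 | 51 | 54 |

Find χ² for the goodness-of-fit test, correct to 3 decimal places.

χ² = (13−12)²/12 + (65−78)²/78 + (38−38)²/38 + (27−15)²/15 + (51−54)²/54 + (54−51)²/51
   = 0.0833 + 2.1667 + 0.0000 + 9.6000 + 0.1667 + 0.1765
Sum = 12.193

12.193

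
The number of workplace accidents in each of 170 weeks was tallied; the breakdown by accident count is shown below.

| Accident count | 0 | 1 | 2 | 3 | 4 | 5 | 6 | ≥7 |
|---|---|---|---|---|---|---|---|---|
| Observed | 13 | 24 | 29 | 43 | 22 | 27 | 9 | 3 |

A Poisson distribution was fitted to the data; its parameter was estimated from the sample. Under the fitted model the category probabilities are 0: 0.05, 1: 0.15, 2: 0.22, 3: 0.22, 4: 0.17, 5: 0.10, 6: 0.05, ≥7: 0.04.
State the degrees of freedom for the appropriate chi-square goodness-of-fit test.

6

There are k = 8 categories and 1 parameter estimated from the data, so df = 8 − 1 − 1 = 6.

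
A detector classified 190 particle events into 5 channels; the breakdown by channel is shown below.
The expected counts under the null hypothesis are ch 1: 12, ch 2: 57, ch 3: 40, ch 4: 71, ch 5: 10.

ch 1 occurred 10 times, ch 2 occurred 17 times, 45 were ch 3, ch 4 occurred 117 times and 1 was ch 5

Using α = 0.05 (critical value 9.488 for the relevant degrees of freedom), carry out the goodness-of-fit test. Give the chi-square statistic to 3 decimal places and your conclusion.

ch 1: (10 − 12)²/12 = 4/12 = 0.3333
ch 2: (17 − 57)²/57 = 1600/57 = 28.0702
ch 3: (45 − 40)²/40 = 25/40 = 0.6250
ch 4: (117 − 71)²/71 = 2116/71 = 29.8028
ch 5: (1 − 10)²/10 = 81/10 = 8.1000
Sum = 66.931
df = 4. Since 66.931 > 9.488, we reject H₀.

66.931; reject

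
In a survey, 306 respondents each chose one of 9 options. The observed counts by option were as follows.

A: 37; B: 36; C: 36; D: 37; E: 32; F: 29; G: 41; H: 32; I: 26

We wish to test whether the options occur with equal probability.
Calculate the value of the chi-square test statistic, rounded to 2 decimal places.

5.06

Under H₀ each category has probability 1/9, so each expected count is 306/9 = 34.
χ² = (37−34)²/34 + (36−34)²/34 + (36−34)²/34 + (37−34)²/34 + (32−34)²/34 + (29−34)²/34 + (41−34)²/34 + (32−34)²/34 + (26−34)²/34
   = 0.265 + 0.118 + 0.118 + 0.265 + 0.118 + 0.735 + 1.441 + 0.118 + 1.882
Sum = 5.06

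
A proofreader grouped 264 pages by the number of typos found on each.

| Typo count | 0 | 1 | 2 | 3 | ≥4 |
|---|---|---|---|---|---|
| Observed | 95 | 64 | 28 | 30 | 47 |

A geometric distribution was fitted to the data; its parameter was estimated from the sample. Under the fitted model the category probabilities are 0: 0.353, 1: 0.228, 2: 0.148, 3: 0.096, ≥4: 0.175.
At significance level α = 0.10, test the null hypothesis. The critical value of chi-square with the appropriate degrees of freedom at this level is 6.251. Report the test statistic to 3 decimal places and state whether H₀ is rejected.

Expected counts E_i = n·p_i: 264×0.353 = 93.192, 264×0.228 = 60.192, 264×0.148 = 39.072, 264×0.096 = 25.344, 264×0.175 = 46.2.
0: (95 − 93.192)²/93.192 = 3.268864/93.192 = 0.0351
1: (64 − 60.192)²/60.192 = 14.500864/60.192 = 0.2409
2: (28 − 39.072)²/39.072 = 122.589184/39.072 = 3.1375
3: (30 − 25.344)²/25.344 = 21.678336/25.344 = 0.8554
≥4: (47 − 46.2)²/46.2 = 0.64/46.2 = 0.0139
Sum = 4.283
df = 3. Since 4.283 < 6.251, we do not reject H₀.

4.283; do not reject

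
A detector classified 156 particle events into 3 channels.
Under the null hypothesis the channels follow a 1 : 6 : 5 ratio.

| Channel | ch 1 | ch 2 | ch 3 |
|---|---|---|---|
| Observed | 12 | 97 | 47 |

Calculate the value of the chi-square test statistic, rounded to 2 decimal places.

Ratio total = 12. Expected counts: 156×1/12 = 13, 156×6/12 = 78, 156×5/12 = 65.
cat         O        E   (O−E)²/E
ch 1       12       13      0.077
ch 2       97       78      4.628
ch 3       47       65      4.985
Sum = 9.69

9.69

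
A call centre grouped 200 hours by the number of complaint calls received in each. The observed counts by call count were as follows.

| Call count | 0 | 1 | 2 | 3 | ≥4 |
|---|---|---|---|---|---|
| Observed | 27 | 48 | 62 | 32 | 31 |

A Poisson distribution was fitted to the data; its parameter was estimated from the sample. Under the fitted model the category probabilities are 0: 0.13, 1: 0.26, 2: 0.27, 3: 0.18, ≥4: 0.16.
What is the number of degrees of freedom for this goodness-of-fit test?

There are k = 5 categories and 1 parameter estimated from the data, so df = 5 − 1 − 1 = 3.

3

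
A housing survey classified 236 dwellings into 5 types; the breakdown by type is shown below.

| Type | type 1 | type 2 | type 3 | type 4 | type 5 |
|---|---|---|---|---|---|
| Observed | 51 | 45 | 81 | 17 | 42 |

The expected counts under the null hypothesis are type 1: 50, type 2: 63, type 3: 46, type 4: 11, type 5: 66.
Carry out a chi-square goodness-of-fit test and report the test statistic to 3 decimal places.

43.793

type 1: (51 − 50)²/50 = 1/50 = 0.0200
type 2: (45 − 63)²/63 = 324/63 = 5.1429
type 3: (81 − 46)²/46 = 1225/46 = 26.6304
type 4: (17 − 11)²/11 = 36/11 = 3.2727
type 5: (42 − 66)²/66 = 576/66 = 8.7273
Sum = 43.793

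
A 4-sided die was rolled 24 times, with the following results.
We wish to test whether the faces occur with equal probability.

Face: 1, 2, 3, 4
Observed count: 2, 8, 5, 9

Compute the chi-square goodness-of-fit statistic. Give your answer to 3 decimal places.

5.000

Expected count for each of the 4 categories: 24/4 = 6.
cat         O        E   (O−E)²/E
1           2        6     2.6667
2           8        6     0.6667
3           5        6     0.1667
4           9        6     1.5000
Sum = 5.000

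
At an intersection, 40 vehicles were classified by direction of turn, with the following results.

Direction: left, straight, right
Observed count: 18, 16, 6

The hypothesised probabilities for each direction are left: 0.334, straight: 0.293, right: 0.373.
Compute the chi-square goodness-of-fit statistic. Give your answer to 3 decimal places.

Expected counts E_i = n·p_i: 40×0.334 = 13.36, 40×0.293 = 11.72, 40×0.373 = 14.92.
χ² = (18−13.36)²/13.36 + (16−11.72)²/11.72 + (6−14.92)²/14.92
   = 1.6115 + 1.5630 + 5.3329
Sum = 8.507

8.507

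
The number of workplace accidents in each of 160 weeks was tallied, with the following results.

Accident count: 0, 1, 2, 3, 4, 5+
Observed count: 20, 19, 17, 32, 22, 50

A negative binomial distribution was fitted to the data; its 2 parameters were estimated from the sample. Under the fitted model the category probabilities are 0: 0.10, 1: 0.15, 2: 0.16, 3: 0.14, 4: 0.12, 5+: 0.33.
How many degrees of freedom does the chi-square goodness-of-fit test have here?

There are k = 6 categories and 2 parameters estimated from the data, so df = 6 − 1 − 2 = 3.

3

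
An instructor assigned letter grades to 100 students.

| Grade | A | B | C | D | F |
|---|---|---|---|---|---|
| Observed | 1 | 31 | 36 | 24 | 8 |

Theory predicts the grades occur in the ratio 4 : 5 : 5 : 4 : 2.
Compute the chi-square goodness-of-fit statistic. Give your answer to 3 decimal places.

Ratio total = 20. Expected counts: 100×4/20 = 20, 100×5/20 = 25, 100×5/20 = 25, 100×4/20 = 20, 100×2/20 = 10.
cat         O        E   (O−E)²/E
A           1       20    18.0500
B          31       25     1.4400
C          36       25     4.8400
D          24       20     0.8000
F           8       10     0.4000
Sum = 25.530

25.530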